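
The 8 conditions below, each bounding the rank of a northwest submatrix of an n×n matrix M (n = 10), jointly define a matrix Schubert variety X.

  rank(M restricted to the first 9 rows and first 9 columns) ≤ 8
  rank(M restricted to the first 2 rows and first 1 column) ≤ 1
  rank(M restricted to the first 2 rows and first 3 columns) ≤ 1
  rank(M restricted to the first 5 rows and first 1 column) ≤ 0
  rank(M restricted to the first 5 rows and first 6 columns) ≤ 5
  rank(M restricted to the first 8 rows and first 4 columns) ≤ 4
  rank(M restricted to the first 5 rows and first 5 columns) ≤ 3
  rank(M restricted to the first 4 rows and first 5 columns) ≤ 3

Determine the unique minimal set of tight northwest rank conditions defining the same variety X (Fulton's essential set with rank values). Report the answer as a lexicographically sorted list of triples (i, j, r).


Reconstructing r_w from the 8 given conditions:

  R[1]: 0, 1, 1, 1, 1, 1, 1, 1, 1, 1
  R[2]: 0, 1, 1, 2, 2, 2, 2, 2, 2, 2
  R[3]: 0, 1, 2, 3, 3, 3, 3, 3, 3, 3
  R[4]: 0, 1, 2, 3, 3, 4, 4, 4, 4, 4
  R[5]: 0, 1, 2, 3, 3, 4, 5, 5, 5, 5
  R[6]: 1, 2, 3, 4, 4, 5, 6, 6, 6, 6
  R[7]: 1, 2, 3, 4, 5, 6, 7, 7, 7, 7
  R[8]: 1, 2, 3, 4, 5, 6, 7, 8, 8, 8
  R[9]: 1, 2, 3, 4, 5, 6, 7, 8, 8, 9
  R[10]: 1, 2, 3, 4, 5, 6, 7, 8, 9, 10

giving w = (2, 4, 3, 6, 7, 1, 5, 8, 10, 9) via Δ²R.

Rothe diagram D(w) (9 cells), 4 SE-corners (essential conditions):

[(2, 3, 1), (5, 1, 0), (5, 5, 3), (9, 9, 8)]


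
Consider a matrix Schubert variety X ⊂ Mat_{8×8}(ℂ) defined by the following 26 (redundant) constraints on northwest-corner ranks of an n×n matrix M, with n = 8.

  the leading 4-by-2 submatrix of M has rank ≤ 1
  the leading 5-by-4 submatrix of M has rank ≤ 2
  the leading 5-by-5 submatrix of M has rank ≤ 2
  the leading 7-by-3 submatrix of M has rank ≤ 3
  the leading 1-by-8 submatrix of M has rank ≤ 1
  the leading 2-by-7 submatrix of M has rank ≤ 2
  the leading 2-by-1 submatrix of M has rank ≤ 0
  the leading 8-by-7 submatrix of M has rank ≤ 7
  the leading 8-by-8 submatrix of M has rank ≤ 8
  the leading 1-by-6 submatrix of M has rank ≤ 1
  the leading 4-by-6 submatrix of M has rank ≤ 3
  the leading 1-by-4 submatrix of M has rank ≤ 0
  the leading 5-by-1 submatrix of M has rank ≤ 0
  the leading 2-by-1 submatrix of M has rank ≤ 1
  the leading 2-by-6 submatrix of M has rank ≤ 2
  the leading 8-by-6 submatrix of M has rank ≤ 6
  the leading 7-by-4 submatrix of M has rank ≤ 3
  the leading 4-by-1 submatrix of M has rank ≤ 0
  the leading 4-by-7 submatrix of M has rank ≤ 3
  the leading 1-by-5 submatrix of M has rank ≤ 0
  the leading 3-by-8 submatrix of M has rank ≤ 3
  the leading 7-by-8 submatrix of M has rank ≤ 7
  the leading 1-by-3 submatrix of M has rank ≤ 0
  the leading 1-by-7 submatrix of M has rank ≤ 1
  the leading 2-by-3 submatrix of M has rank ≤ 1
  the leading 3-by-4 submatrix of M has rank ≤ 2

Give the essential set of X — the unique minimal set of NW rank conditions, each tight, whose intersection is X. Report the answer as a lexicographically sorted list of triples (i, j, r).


Reconstructing r_w from the 26 given conditions:

  0, 0, 0, 0, 0, 1, 1, 1
  0, 1, 1, 1, 1, 2, 2, 2
  0, 1, 2, 2, 2, 3, 3, 3
  0, 1, 2, 2, 2, 3, 3, 4
  0, 1, 2, 2, 2, 3, 4, 5
  1, 2, 3, 3, 3, 4, 5, 6
  1, 2, 3, 3, 4, 5, 6, 7
  1, 2, 3, 4, 5, 6, 7, 8

so w = (6, 2, 3, 8, 7, 1, 5, 4).

5 SE-corners of the 15-cell Rothe diagram give Ess(w):

[(1, 5, 0), (4, 7, 3), (5, 1, 0), (5, 5, 2), (7, 4, 3)]


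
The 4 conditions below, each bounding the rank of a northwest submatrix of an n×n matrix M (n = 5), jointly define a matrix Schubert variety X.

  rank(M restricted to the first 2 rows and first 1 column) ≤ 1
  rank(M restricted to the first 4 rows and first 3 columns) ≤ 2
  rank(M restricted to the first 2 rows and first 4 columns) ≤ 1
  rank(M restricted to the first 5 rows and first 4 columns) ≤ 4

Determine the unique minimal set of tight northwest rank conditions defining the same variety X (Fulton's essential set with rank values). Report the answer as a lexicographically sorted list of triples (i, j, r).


Reconstructing r_w from the 4 given conditions:

  R[1]: 1 1 1 1 1
  R[2]: 1 1 1 1 2
  R[3]: 1 2 2 2 3
  R[4]: 1 2 2 3 4
  R[5]: 1 2 3 4 5

the unique w with this rank table is (1, 5, 2, 4, 3).

|D(w)|=4, |Ess(w)|=2:

[(2, 4, 1), (4, 3, 2)]


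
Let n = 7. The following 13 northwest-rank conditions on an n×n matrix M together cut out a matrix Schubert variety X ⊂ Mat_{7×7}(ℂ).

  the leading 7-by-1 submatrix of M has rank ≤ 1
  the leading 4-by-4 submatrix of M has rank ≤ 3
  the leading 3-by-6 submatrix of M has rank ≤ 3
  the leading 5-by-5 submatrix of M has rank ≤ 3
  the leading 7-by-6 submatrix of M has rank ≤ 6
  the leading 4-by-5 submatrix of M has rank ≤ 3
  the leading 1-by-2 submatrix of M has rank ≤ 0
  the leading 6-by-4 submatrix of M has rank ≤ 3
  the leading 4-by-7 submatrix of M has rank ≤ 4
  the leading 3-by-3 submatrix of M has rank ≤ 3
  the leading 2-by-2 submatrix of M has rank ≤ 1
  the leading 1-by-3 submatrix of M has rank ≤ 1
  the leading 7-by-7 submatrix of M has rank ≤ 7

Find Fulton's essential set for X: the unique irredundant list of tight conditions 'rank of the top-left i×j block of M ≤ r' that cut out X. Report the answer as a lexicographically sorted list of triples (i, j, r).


Computing R[i][j] = min implied NW-rank bound (n=7, 13 conditions):

  R[1]: 0  0  1  1  1  1  1
  R[2]: 1  1  2  2  2  2  2
  R[3]: 1  2  3  3  3  3  3
  R[4]: 1  2  3  3  3  4  4
  R[5]: 1  2  3  3  3  4  5
  R[6]: 1  2  3  3  4  5  6
  R[7]: 1  2  3  4  5  6  7

the unique w with this rank table is (3, 1, 2, 6, 7, 5, 4).

Rothe diagram D(w) (7 cells), 3 SE-corners (essential conditions):

[(1, 2, 0), (5, 5, 3), (6, 4, 3)]


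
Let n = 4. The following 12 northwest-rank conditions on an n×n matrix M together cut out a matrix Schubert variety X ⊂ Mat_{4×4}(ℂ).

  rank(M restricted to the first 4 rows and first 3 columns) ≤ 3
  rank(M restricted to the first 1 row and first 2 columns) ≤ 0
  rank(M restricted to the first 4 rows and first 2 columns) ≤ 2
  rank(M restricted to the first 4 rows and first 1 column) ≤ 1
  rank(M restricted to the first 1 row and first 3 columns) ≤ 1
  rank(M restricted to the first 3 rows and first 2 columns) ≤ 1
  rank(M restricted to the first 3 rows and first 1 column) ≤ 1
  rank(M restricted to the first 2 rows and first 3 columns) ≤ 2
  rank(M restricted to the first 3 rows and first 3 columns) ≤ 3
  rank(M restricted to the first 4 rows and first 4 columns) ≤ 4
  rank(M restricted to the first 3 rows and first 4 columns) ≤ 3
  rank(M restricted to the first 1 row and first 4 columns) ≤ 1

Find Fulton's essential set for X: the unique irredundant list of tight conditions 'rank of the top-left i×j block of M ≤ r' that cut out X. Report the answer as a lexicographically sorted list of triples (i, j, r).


Propagating the 12 rank bounds to every northwest block:

  i=1: 0 | 0 | 1 | 1
  i=2: 1 | 1 | 2 | 2
  i=3: 1 | 1 | 2 | 3
  i=4: 1 | 2 | 3 | 4

reading off 1-entries of Δ²R: w = (3, 1, 4, 2).

D(w) has 3 cells with 2 SE-corners; essential set:

[(1, 2, 0), (3, 2, 1)]


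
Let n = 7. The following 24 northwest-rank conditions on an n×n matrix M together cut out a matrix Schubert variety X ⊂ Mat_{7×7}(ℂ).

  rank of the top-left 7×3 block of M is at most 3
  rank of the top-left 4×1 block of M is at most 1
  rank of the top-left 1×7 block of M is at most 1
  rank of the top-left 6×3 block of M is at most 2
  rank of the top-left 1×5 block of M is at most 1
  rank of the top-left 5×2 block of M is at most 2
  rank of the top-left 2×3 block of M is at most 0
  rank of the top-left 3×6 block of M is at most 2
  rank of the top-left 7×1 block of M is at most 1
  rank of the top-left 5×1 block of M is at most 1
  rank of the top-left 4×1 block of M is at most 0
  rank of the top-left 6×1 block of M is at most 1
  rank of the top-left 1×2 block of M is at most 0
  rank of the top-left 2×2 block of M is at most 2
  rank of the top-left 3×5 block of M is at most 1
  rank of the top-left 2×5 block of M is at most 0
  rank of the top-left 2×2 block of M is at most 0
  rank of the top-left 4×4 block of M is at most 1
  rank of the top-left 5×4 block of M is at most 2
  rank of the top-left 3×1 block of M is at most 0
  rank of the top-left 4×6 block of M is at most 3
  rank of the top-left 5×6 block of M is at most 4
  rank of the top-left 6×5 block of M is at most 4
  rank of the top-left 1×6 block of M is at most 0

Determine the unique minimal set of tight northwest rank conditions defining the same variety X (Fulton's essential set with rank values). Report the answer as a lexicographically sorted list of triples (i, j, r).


Recovering R(i,j) via the rank-extension bound from the 24 conditions:

  row 1: 0  0  0  0  0  0  1
  row 2: 0  0  0  0  0  1  2
  row 3: 0  1  1  1  1  2  3
  row 4: 0  1  1  1  2  3  4
  row 5: 1  2  2  2  3  4  5
  row 6: 1  2  2  3  4  5  6
  row 7: 1  2  3  4  5  6  7

giving w = (7, 6, 2, 5, 1, 4, 3) via Δ²R.

Rothe diagram D(w) (16 cells), 5 SE-corners (essential conditions):

[(1, 6, 0), (2, 5, 0), (4, 1, 0), (4, 4, 1), (6, 3, 2)]


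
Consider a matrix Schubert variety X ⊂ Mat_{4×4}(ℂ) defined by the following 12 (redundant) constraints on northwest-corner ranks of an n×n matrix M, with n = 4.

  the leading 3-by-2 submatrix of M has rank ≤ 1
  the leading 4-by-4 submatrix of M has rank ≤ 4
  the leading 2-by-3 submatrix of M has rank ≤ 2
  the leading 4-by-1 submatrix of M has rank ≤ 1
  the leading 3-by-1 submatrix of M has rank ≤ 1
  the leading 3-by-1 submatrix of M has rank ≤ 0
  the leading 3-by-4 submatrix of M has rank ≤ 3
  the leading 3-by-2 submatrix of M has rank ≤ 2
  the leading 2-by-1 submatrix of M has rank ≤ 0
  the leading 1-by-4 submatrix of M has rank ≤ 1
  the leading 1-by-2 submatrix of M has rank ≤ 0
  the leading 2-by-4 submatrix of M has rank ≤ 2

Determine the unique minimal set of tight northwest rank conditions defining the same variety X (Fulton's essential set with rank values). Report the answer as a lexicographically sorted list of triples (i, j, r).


Recovering R(i,j) via the rank-extension bound from the 12 conditions:

  0 0 1 1
  0 1 2 2
  0 1 2 3
  1 2 3 4

second differences of R give the permutation w = (3, 2, 4, 1).

|D(w)|=4, |Ess(w)|=2:

[(1, 2, 0), (3, 1, 0)]


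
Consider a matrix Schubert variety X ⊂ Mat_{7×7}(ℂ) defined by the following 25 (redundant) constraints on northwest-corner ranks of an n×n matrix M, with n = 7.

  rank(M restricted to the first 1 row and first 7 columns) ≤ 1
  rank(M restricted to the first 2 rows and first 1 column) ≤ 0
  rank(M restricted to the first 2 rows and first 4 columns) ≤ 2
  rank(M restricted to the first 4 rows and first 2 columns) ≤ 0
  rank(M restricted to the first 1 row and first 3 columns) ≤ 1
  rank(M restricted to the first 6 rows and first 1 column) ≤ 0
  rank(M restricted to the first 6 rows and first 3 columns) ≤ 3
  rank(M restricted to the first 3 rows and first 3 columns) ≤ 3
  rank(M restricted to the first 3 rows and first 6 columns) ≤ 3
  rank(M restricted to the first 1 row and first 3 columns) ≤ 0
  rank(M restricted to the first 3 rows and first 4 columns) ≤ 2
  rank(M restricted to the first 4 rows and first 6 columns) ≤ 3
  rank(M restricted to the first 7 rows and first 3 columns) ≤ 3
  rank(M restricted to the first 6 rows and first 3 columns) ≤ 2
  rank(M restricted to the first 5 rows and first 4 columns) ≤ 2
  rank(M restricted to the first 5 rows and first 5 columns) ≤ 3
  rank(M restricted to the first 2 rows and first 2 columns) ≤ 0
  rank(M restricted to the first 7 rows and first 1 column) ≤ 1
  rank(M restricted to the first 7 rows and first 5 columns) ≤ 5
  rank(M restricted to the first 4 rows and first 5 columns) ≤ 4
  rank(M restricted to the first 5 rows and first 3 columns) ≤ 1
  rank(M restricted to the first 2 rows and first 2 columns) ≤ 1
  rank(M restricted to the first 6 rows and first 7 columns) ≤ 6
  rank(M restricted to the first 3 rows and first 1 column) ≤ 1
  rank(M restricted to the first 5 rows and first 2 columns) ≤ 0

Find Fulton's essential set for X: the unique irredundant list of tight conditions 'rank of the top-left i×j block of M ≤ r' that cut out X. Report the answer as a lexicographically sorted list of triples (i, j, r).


Rank table r_w(7×7) implied by the 25 constraints:

  0  0  0  1  1  1  1
  0  0  1  2  2  2  2
  0  0  1  2  3  3  3
  0  0  1  2  3  3  4
  0  0  1  2  3  4  5
  0  1  2  3  4  5  6
  1  2  3  4  5  6  7

so w = (4, 3, 5, 7, 6, 2, 1).

4 SE-corners of the 13-cell Rothe diagram give Ess(w):

[(1, 3, 0), (4, 6, 3), (5, 2, 0), (6, 1, 0)]


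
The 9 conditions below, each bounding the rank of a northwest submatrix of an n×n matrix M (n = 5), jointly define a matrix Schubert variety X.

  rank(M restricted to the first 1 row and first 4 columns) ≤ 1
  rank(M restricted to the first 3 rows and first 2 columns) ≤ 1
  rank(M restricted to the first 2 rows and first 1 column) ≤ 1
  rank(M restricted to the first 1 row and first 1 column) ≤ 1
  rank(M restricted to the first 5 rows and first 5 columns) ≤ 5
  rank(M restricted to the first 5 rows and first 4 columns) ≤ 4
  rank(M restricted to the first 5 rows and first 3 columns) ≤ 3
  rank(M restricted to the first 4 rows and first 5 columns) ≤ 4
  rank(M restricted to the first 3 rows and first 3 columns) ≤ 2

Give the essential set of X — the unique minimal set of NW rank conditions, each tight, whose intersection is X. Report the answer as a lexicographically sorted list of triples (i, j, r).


The tightest implied rank at each (i,j), from the 9 conditions:

  R[1]: 1 | 1 | 1 | 1 | 1
  R[2]: 1 | 1 | 2 | 2 | 2
  R[3]: 1 | 1 | 2 | 3 | 3
  R[4]: 1 | 2 | 3 | 4 | 4
  R[5]: 1 | 2 | 3 | 4 | 5

the unique w with this rank table is (1, 3, 4, 2, 5).

Fulton essential set (1 of the 2 Rothe cells):

[(3, 2, 1)]


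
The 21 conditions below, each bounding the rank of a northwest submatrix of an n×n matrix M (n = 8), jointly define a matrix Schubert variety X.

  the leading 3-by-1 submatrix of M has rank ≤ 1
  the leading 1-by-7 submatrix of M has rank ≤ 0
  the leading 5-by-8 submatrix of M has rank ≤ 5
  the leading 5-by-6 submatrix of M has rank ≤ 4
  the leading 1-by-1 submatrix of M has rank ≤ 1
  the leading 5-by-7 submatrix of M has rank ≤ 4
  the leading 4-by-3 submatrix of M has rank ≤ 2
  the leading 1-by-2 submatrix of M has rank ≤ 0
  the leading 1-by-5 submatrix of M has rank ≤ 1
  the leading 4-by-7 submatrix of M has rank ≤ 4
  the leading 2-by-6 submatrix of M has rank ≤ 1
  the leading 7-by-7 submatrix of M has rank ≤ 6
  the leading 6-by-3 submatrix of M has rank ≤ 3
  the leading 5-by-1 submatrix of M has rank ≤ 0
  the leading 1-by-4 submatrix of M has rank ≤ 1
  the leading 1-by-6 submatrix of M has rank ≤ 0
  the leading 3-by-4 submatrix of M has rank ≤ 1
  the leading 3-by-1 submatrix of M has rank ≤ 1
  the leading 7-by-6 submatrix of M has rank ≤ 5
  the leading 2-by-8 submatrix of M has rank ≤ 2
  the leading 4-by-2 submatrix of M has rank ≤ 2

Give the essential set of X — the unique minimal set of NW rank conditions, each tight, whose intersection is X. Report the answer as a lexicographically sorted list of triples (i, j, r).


Rank table r_w(8×8) implied by the 21 constraints:

  R[1]: 0  0  0  0  0  0  0  1
  R[2]: 0  1  1  1  1  1  1  2
  R[3]: 0  1  1  1  2  2  2  3
  R[4]: 0  1  2  2  3  3  3  4
  R[5]: 0  1  2  3  4  4  4  5
  R[6]: 1  2  3  4  5  5  5  6
  R[7]: 1  2  3  4  5  5  6  7
  R[8]: 1  2  3  4  5  6  7  8

giving w = (8, 2, 5, 3, 4, 1, 7, 6) via Δ²R.

Fulton essential set (4 of the 14 Rothe cells):

[(1, 7, 0), (3, 4, 1), (5, 1, 0), (7, 6, 5)]


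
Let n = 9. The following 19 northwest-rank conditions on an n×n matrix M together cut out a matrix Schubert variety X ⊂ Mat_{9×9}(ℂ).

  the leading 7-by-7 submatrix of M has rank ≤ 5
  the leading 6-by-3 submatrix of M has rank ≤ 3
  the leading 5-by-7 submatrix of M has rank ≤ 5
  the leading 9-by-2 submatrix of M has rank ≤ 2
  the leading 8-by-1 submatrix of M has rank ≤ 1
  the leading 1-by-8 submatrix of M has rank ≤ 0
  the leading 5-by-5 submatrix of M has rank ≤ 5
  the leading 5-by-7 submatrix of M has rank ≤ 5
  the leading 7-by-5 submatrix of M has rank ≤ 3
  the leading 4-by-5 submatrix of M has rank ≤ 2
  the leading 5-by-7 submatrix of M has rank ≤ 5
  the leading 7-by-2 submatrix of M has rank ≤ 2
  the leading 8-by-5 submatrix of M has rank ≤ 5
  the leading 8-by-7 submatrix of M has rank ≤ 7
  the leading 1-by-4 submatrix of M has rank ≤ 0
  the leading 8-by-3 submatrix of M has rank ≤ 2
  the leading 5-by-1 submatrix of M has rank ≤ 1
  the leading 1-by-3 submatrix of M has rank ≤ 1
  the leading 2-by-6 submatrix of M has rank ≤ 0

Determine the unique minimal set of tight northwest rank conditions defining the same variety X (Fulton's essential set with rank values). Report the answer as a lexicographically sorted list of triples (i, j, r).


Propagating the 19 rank bounds to every northwest block:

  R[1]: 0  0  0  0  0  0  0  0  1
  R[2]: 0  0  0  0  0  0  1  1  2
  R[3]: 1  1  1  1  1  1  2  2  3
  R[4]: 1  2  2  2  2  2  3  3  4
  R[5]: 1  2  2  3  3  3  4  4  5
  R[6]: 1  2  2  3  3  4  5  5  6
  R[7]: 1  2  2  3  3  4  5  6  7
  R[8]: 1  2  2  3  4  5  6  7  8
  R[9]: 1  2  3  4  5  6  7  8  9

reading off 1-entries of Δ²R: w = (9, 7, 1, 2, 4, 6, 8, 5, 3).

Fulton essential set (4 of the 20 Rothe cells):

[(1, 8, 0), (2, 6, 0), (7, 5, 3), (8, 3, 2)]


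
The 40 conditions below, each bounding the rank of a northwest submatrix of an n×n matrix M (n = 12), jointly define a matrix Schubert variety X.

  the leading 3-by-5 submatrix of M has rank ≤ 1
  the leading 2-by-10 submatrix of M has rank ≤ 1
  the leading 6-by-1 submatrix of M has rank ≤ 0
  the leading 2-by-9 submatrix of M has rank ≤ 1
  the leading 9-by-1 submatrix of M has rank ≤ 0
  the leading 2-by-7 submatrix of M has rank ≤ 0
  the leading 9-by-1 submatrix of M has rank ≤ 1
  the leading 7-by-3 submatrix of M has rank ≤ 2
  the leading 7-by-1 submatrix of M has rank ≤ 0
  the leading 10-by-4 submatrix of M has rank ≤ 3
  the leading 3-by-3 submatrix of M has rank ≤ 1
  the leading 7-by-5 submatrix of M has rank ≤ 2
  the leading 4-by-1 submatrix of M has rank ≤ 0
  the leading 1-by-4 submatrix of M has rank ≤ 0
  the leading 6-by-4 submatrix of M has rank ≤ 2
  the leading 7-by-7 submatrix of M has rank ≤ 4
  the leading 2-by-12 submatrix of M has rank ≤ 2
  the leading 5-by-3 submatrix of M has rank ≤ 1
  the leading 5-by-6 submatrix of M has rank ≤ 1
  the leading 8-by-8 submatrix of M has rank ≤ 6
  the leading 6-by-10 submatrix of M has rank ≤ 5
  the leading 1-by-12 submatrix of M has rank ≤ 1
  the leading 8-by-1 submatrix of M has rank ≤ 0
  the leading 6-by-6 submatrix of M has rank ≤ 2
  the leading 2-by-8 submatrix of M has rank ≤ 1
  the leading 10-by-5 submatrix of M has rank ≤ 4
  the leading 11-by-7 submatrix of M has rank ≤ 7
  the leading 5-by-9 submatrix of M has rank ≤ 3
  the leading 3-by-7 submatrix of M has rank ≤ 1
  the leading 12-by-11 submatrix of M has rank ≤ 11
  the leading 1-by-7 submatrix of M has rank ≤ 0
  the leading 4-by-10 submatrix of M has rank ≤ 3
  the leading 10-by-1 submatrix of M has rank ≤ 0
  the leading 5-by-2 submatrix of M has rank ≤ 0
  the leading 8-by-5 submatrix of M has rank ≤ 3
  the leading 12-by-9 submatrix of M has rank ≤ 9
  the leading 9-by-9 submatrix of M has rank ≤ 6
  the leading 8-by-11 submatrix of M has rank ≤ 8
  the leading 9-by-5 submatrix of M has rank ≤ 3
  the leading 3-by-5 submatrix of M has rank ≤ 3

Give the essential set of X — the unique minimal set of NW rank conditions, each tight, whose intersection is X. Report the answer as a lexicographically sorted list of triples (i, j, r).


Rank table r_w(12×12) implied by the 40 constraints:

  i=1: 0, 0, 0, 0, 0, 0, 0, 1, 1, 1, 1, 1
  i=2: 0, 0, 0, 0, 0, 0, 0, 1, 1, 1, 2, 2
  i=3: 0, 0, 1, 1, 1, 1, 1, 2, 2, 2, 3, 3
  i=4: 0, 0, 1, 1, 1, 1, 2, 3, 3, 3, 4, 4
  i=5: 0, 0, 1, 1, 1, 1, 2, 3, 3, 4, 5, 5
  i=6: 0, 1, 2, 2, 2, 2, 3, 4, 4, 5, 6, 6
  i=7: 0, 1, 2, 2, 2, 3, 4, 5, 5, 6, 7, 7
  i=8: 0, 1, 2, 3, 3, 4, 5, 6, 6, 7, 8, 8
  i=9: 0, 1, 2, 3, 3, 4, 5, 6, 6, 7, 8, 9
  i=10: 0, 1, 2, 3, 4, 5, 6, 7, 7, 8, 9, 10
  i=11: 1, 2, 3, 4, 5, 6, 7, 8, 8, 9, 10, 11
  i=12: 1, 2, 3, 4, 5, 6, 7, 8, 9, 10, 11, 12

the unique w with this rank table is (8, 11, 3, 7, 10, 2, 6, 4, 12, 5, 1, 9).

Rothe diagram D(w) (38 cells), 9 SE-corners (essential conditions):

[(2, 7, 0), (2, 10, 1), (5, 2, 0), (5, 6, 1), (5, 9, 3), (7, 5, 2), (9, 5, 3), (9, 9, 6), (10, 1, 0)]


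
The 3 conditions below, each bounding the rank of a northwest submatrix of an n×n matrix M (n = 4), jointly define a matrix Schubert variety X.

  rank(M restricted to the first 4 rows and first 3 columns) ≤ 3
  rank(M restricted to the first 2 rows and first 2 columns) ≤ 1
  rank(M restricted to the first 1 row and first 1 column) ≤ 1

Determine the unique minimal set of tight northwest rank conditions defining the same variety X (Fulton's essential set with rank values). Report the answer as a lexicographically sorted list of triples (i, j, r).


Propagating the 3 rank bounds to every northwest block:

  row 1: 1 | 1 | 1 | 1
  row 2: 1 | 1 | 2 | 2
  row 3: 1 | 2 | 3 | 3
  row 4: 1 | 2 | 3 | 4

second differences of R give the permutation w = (1, 3, 2, 4).

Fulton essential set (the sole Rothe cell):

[(2, 2, 1)]


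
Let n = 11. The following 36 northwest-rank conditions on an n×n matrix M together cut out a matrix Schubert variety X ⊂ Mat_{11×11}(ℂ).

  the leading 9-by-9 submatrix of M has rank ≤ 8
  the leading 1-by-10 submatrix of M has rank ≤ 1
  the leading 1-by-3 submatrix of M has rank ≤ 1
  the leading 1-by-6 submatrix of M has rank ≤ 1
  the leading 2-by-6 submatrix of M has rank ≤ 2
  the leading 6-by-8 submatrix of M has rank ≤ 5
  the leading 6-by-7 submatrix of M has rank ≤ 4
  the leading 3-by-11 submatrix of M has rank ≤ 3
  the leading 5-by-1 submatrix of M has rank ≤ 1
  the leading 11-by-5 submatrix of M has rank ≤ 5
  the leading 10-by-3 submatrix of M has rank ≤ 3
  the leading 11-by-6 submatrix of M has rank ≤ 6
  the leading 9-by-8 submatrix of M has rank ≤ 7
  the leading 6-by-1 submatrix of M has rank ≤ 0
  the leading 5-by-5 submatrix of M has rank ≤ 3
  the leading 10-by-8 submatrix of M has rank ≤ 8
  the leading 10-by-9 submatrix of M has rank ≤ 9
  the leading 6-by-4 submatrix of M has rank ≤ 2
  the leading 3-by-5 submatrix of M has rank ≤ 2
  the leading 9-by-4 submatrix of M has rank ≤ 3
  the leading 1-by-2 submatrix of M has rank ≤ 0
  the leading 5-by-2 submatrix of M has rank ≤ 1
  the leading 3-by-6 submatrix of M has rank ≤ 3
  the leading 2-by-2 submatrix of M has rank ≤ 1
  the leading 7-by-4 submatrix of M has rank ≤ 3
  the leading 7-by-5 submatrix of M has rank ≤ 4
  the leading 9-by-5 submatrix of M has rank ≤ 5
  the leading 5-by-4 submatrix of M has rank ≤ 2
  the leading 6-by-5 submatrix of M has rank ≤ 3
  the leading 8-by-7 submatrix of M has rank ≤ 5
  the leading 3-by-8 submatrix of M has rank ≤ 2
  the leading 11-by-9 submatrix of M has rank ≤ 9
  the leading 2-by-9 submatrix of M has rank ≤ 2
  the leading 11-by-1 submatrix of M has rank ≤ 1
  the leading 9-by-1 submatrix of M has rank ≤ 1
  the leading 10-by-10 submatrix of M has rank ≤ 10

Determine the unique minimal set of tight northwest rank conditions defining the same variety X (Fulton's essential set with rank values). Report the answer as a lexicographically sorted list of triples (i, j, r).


Propagating the 36 rank bounds to every northwest block:

  row 1: 0  0  1  1  1  1  1  1  1  1  1
  row 2: 0  1  2  2  2  2  2  2  2  2  2
  row 3: 0  1  2  2  2  2  2  2  3  3  3
  row 4: 0  1  2  2  3  3  3  3  4  4  4
  row 5: 0  1  2  2  3  4  4  4  5  5  5
  row 6: 0  1  2  2  3  4  4  5  6  6  6
  row 7: 1  2  3  3  4  5  5  6  7  7  7
  row 8: 1  2  3  3  4  5  5  6  7  8  8
  row 9: 1  2  3  3  4  5  6  7  8  9  9
  row 10: 1  2  3  4  5  6  7  8  9  10  10
  row 11: 1  2  3  4  5  6  7  8  9  10  11

hence w(1..11) = (3, 2, 9, 5, 6, 8, 1, 10, 7, 4, 11).

7 SE-corners of the 19-cell Rothe diagram give Ess(w):

[(1, 2, 0), (3, 8, 2), (6, 1, 0), (6, 4, 2), (6, 7, 4), (8, 7, 5), (9, 4, 3)]


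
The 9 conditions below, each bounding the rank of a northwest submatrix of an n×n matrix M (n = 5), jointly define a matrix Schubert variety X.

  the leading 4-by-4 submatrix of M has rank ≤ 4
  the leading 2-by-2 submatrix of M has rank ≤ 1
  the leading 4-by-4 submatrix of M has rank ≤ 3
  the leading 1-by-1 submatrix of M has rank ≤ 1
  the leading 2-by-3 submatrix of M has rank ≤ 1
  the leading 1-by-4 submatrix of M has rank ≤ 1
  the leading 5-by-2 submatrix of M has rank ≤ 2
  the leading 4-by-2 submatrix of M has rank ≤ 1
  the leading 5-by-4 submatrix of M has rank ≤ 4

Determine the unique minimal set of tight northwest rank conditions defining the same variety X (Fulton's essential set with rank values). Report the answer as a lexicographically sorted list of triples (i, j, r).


The tightest implied rank at each (i,j), from the 9 conditions:

  i=1: 1 | 1 | 1 | 1 | 1
  i=2: 1 | 1 | 1 | 2 | 2
  i=3: 1 | 1 | 2 | 3 | 3
  i=4: 1 | 1 | 2 | 3 | 4
  i=5: 1 | 2 | 3 | 4 | 5

giving w = (1, 4, 3, 5, 2) via Δ²R.

ℓ(w)=4; the 2 essential cells (i,j,r):

[(2, 3, 1), (4, 2, 1)]


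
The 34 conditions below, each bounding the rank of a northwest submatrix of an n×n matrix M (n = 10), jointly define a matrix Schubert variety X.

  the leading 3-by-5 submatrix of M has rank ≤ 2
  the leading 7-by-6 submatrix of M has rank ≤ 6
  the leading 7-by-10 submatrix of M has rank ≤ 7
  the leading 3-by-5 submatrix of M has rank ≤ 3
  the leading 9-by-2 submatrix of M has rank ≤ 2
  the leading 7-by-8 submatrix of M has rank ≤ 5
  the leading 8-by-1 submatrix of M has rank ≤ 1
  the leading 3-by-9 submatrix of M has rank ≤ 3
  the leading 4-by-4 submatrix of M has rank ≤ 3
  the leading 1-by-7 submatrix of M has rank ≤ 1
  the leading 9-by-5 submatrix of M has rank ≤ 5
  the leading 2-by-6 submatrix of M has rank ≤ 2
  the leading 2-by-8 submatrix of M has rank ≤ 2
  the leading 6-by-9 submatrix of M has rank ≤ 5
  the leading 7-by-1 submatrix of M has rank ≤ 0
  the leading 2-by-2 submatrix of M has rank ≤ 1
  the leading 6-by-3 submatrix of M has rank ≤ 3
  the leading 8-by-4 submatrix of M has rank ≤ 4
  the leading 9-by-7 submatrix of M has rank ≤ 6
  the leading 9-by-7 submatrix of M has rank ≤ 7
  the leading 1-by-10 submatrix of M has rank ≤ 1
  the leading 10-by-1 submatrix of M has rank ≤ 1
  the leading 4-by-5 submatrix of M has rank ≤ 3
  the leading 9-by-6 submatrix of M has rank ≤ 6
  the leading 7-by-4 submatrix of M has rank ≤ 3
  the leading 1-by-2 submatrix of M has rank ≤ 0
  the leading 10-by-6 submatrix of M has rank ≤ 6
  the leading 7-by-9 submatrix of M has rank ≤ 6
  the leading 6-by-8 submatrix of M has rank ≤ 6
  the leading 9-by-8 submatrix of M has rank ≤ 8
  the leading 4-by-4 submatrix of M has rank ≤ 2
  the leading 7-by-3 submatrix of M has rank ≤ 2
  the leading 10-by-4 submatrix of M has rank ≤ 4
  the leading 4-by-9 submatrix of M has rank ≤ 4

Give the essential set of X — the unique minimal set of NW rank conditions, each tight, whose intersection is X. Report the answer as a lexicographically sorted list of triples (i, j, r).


Propagating the 34 rank bounds to every northwest block:

  i=1: 0  0  1  1  1  1  1  1  1  1
  i=2: 0  1  2  2  2  2  2  2  2  2
  i=3: 0  1  2  2  2  3  3  3  3  3
  i=4: 0  1  2  2  3  4  4  4  4  4
  i=5: 0  1  2  3  4  5  5  5  5  5
  i=6: 0  1  2  3  4  5  5  5  5  6
  i=7: 0  1  2  3  4  5  5  5  6  7
  i=8: 1  2  3  4  5  6  6  6  7  8
  i=9: 1  2  3  4  5  6  6  7  8  9
  i=10: 1  2  3  4  5  6  7  8  9  10

hence w(1..10) = (3, 2, 6, 5, 4, 10, 9, 1, 8, 7).

Rothe diagram D(w) (17 cells), 7 SE-corners (essential conditions):

[(1, 2, 0), (3, 5, 2), (4, 4, 2), (6, 9, 5), (7, 1, 0), (7, 8, 5), (9, 7, 6)]


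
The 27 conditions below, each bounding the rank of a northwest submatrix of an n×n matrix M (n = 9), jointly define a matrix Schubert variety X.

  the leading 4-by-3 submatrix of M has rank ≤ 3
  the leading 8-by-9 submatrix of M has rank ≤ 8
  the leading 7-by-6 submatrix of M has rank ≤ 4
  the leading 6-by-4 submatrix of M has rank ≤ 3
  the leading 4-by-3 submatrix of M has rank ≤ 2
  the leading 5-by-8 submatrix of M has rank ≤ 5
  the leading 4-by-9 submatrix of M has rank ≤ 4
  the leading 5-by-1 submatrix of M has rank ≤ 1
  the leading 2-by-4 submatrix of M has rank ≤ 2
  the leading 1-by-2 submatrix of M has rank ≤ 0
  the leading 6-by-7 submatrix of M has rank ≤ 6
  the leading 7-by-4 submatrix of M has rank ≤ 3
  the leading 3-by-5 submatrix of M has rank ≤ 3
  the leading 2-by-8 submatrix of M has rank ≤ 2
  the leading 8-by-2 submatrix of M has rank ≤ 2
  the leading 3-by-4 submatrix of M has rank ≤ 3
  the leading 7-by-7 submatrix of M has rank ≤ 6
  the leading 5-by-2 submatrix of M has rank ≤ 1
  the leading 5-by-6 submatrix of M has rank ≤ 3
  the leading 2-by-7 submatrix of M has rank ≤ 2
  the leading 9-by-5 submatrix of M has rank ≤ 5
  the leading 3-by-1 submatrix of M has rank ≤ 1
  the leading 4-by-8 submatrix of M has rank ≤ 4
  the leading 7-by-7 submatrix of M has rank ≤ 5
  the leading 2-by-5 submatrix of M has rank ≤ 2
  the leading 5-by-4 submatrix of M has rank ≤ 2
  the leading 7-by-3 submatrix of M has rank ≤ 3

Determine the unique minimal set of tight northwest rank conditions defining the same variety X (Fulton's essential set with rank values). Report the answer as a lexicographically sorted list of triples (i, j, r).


Computing R[i][j] = min implied NW-rank bound (n=9, 27 conditions):

  i=1: 0  0  1  1  1  1  1  1  1
  i=2: 1  1  2  2  2  2  2  2  2
  i=3: 1  1  2  2  3  3  3  3  3
  i=4: 1  1  2  2  3  3  4  4  4
  i=5: 1  1  2  2  3  3  4  5  5
  i=6: 1  2  3  3  4  4  5  6  6
  i=7: 1  2  3  3  4  4  5  6  7
  i=8: 1  2  3  4  5  5  6  7  8
  i=9: 1  2  3  4  5  6  7  8  9

so w = (3, 1, 5, 7, 8, 2, 9, 4, 6).

|D(w)|=12, |Ess(w)|=6:

[(1, 2, 0), (5, 2, 1), (5, 4, 2), (5, 6, 3), (7, 4, 3), (7, 6, 4)]


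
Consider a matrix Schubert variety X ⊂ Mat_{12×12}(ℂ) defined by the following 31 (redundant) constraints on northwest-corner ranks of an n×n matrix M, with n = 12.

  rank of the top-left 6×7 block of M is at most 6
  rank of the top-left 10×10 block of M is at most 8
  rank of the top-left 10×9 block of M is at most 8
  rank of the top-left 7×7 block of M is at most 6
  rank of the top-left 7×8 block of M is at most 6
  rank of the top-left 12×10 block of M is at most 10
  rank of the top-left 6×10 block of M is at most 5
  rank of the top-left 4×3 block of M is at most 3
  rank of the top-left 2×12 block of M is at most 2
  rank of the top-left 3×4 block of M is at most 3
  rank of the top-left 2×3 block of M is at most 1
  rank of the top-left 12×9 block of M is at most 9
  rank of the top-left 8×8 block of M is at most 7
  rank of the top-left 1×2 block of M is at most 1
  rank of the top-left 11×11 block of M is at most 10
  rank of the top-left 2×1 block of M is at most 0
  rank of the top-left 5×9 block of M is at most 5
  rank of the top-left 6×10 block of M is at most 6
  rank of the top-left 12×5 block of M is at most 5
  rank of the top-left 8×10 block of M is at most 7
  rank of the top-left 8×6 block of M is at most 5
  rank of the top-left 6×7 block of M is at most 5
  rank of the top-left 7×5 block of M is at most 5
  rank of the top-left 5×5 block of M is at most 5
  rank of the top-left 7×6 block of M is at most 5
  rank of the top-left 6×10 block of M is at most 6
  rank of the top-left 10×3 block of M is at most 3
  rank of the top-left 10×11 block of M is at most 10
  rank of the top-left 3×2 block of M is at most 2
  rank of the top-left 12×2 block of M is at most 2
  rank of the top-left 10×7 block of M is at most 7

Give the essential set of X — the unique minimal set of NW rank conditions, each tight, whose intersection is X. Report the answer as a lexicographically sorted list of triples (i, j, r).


Recovering R(i,j) via the rank-extension bound from the 31 conditions:

  row 1: 0 | 1 | 1 | 1 | 1 | 1 | 1 | 1 | 1 | 1 | 1 | 1
  row 2: 0 | 1 | 1 | 2 | 2 | 2 | 2 | 2 | 2 | 2 | 2 | 2
  row 3: 1 | 2 | 2 | 3 | 3 | 3 | 3 | 3 | 3 | 3 | 3 | 3
  row 4: 1 | 2 | 3 | 4 | 4 | 4 | 4 | 4 | 4 | 4 | 4 | 4
  row 5: 1 | 2 | 3 | 4 | 5 | 5 | 5 | 5 | 5 | 5 | 5 | 5
  row 6: 1 | 2 | 3 | 4 | 5 | 5 | 5 | 5 | 5 | 5 | 6 | 6
  row 7: 1 | 2 | 3 | 4 | 5 | 5 | 6 | 6 | 6 | 6 | 7 | 7
  row 8: 1 | 2 | 3 | 4 | 5 | 5 | 6 | 7 | 7 | 7 | 8 | 8
  row 9: 1 | 2 | 3 | 4 | 5 | 6 | 7 | 8 | 8 | 8 | 9 | 9
  row 10: 1 | 2 | 3 | 4 | 5 | 6 | 7 | 8 | 8 | 8 | 9 | 10
  row 11: 1 | 2 | 3 | 4 | 5 | 6 | 7 | 8 | 9 | 9 | 10 | 11
  row 12: 1 | 2 | 3 | 4 | 5 | 6 | 7 | 8 | 9 | 10 | 11 | 12

giving w = (2, 4, 1, 3, 5, 11, 7, 8, 6, 12, 9, 10) via Δ²R.

D(w) has 12 cells with 5 SE-corners; essential set:

[(2, 1, 0), (2, 3, 1), (6, 10, 5), (8, 6, 5), (10, 10, 8)]


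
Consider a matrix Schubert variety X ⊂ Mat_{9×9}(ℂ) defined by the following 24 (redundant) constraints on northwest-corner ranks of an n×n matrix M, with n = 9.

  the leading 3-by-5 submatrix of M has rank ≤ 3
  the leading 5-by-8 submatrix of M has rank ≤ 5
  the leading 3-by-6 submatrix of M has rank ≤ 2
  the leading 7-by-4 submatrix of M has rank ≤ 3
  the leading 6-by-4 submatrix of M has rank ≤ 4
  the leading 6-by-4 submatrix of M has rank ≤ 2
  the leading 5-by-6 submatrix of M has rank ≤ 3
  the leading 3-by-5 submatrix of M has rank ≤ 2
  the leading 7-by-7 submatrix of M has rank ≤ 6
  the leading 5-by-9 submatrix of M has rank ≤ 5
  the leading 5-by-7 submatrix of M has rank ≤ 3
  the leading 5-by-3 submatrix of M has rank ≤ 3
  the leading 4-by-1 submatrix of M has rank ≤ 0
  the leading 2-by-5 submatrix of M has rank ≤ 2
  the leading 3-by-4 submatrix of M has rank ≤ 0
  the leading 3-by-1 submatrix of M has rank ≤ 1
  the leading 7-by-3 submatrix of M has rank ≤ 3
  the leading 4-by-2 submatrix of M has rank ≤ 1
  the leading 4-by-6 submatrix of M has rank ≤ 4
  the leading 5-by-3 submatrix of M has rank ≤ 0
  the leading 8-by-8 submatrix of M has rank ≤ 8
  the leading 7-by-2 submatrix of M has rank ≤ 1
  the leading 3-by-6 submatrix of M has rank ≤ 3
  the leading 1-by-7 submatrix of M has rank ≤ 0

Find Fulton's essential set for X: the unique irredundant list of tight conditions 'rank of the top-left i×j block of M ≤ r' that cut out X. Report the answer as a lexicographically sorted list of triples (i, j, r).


Reconstructing r_w from the 24 given conditions:

  0  0  0  0  0  0  0  1  1
  0  0  0  0  1  1  1  2  2
  0  0  0  0  1  2  2  3  3
  0  0  0  1  2  3  3  4  4
  0  0  0  1  2  3  3  4  5
  1  1  1  2  3  4  4  5  6
  1  1  2  3  4  5  5  6  7
  1  2  3  4  5  6  6  7  8
  1  2  3  4  5  6  7  8  9

giving w = (8, 5, 6, 4, 9, 1, 3, 2, 7) via Δ²R.

Rothe diagram D(w) (23 cells), 5 SE-corners (essential conditions):

[(1, 7, 0), (3, 4, 0), (5, 3, 0), (5, 7, 3), (7, 2, 1)]


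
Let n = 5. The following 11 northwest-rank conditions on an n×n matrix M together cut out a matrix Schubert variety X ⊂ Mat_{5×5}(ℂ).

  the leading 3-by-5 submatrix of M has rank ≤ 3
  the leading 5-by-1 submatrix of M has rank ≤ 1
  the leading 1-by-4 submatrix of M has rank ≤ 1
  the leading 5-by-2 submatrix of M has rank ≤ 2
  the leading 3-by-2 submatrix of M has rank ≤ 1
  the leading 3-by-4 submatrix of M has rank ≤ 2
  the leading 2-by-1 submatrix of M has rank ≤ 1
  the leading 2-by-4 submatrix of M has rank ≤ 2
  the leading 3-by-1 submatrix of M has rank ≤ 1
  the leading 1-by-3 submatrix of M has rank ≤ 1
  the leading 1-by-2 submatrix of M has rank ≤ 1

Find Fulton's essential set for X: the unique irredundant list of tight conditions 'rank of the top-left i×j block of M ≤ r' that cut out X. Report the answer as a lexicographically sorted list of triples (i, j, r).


The tightest implied rank at each (i,j), from the 11 conditions:

  R[1]: 1 | 1 | 1 | 1 | 1
  R[2]: 1 | 1 | 2 | 2 | 2
  R[3]: 1 | 1 | 2 | 2 | 3
  R[4]: 1 | 2 | 3 | 3 | 4
  R[5]: 1 | 2 | 3 | 4 | 5

reading off 1-entries of Δ²R: w = (1, 3, 5, 2, 4).

Rothe diagram D(w) (3 cells), 2 SE-corners (essential conditions):

[(3, 2, 1), (3, 4, 2)]


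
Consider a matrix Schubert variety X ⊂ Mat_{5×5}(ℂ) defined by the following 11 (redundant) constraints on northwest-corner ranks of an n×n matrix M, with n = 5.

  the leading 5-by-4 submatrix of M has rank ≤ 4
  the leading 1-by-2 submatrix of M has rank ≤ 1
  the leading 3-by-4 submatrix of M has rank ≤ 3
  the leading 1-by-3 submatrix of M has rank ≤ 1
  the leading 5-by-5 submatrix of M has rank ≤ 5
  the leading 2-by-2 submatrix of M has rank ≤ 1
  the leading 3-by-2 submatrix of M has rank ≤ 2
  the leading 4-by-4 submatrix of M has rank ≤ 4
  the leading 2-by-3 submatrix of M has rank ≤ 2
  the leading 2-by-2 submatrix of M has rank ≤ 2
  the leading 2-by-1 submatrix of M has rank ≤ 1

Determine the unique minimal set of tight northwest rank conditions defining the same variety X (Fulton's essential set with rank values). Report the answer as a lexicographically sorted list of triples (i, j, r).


Propagating the 11 rank bounds to every northwest block:

  R[1]: 1 | 1 | 1 | 1 | 1
  R[2]: 1 | 1 | 2 | 2 | 2
  R[3]: 1 | 2 | 3 | 3 | 3
  R[4]: 1 | 2 | 3 | 4 | 4
  R[5]: 1 | 2 | 3 | 4 | 5

reading off 1-entries of Δ²R: w = (1, 3, 2, 4, 5).

Rothe diagram D(w) (1 cell), 1 SE-corner (essential condition):

[(2, 2, 1)]


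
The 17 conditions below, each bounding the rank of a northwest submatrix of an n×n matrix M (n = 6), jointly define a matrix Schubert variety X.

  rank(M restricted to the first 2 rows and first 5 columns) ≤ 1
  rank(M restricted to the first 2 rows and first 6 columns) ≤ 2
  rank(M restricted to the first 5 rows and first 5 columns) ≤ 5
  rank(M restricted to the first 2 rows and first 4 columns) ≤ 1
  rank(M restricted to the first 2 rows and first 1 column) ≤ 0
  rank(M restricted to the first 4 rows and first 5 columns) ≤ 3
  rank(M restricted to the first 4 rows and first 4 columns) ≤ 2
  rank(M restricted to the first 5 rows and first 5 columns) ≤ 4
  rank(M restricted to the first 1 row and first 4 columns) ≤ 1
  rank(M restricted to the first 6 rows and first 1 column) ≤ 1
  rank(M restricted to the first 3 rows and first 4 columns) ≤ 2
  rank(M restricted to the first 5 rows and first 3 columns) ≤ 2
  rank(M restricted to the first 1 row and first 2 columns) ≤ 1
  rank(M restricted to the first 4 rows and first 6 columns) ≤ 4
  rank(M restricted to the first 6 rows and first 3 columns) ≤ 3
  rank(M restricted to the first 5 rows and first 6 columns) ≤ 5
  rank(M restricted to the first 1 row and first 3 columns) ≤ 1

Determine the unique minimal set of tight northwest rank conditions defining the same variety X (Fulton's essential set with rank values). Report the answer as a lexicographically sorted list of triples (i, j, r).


Rank table r_w(6×6) implied by the 17 constraints:

  row 1: 0, 1, 1, 1, 1, 1
  row 2: 0, 1, 1, 1, 1, 2
  row 3: 1, 2, 2, 2, 2, 3
  row 4: 1, 2, 2, 2, 3, 4
  row 5: 1, 2, 2, 3, 4, 5
  row 6: 1, 2, 3, 4, 5, 6

reading off 1-entries of Δ²R: w = (2, 6, 1, 5, 4, 3).

Fulton essential set (4 of the 8 Rothe cells):

[(2, 1, 0), (2, 5, 1), (4, 4, 2), (5, 3, 2)]


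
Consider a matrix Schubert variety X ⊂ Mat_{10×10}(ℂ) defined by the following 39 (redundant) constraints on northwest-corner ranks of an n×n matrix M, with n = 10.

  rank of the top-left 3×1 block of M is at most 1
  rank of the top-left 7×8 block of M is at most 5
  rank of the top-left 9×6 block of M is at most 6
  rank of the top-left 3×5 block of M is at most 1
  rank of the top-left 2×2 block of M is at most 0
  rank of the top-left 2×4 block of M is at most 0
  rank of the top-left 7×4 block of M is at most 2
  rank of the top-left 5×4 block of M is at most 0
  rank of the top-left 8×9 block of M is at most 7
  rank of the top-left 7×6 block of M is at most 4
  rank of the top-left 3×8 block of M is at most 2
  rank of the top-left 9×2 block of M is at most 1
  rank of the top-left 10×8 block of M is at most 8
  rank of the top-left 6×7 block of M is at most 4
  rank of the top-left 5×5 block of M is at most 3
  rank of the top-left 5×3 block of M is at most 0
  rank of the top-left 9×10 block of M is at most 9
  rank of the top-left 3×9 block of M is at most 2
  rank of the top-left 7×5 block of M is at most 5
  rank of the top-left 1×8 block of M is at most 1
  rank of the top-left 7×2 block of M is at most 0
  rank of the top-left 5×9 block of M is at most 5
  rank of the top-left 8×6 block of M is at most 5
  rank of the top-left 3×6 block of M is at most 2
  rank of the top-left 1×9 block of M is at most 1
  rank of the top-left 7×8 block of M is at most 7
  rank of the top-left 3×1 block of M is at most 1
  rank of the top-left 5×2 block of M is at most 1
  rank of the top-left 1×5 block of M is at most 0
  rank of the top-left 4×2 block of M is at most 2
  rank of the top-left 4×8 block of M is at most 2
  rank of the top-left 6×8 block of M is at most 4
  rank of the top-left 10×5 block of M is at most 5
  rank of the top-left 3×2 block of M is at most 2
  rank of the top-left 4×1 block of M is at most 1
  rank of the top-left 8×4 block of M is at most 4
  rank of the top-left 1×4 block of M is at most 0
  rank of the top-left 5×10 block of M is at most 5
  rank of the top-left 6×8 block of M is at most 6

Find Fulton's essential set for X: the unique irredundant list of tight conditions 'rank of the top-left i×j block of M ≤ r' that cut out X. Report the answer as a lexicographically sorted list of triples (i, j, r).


Rank table r_w(10×10) implied by the 39 constraints:

  0, 0, 0, 0, 0, 1, 1, 1, 1, 1
  0, 0, 0, 0, 1, 2, 2, 2, 2, 2
  0, 0, 0, 0, 1, 2, 2, 2, 2, 3
  0, 0, 0, 0, 1, 2, 2, 2, 3, 4
  0, 0, 0, 0, 1, 2, 3, 3, 4, 5
  0, 0, 1, 1, 2, 3, 4, 4, 5, 6
  0, 0, 1, 2, 3, 4, 5, 5, 6, 7
  1, 1, 2, 3, 4, 5, 6, 6, 7, 8
  1, 1, 2, 3, 4, 5, 6, 7, 8, 9
  1, 2, 3, 4, 5, 6, 7, 8, 9, 10

reading off 1-entries of Δ²R: w = (6, 5, 10, 9, 7, 3, 4, 1, 8, 2).

6 SE-corners of the 31-cell Rothe diagram give Ess(w):

[(1, 5, 0), (3, 9, 2), (4, 8, 2), (5, 4, 0), (7, 2, 0), (9, 2, 1)]
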